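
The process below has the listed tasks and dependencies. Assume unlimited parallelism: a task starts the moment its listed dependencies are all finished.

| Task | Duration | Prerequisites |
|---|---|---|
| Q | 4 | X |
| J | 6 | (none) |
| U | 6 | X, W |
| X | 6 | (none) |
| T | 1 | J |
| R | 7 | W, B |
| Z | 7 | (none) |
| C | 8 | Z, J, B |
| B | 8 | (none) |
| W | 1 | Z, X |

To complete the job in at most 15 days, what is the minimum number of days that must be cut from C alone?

1

Current finish: 16 days; target: 15.
C is on every critical path, so each day cut from C cuts the finish by one (this holds down to a finish of 15).
Need 16 − 15 = 1 day off C → C becomes 7 days, finish becomes 15.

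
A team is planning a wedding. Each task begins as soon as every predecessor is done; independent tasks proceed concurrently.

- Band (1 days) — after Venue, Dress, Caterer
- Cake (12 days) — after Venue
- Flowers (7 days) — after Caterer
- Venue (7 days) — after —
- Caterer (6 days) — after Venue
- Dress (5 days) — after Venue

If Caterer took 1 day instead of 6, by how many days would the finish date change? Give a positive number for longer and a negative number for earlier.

Critical path before the change: Venue→Caterer→Flowers = 7+6+7 = 20 giving 20 days.
Since Caterer is critical, the -5 change carries straight to that chain (now 15 days).
The binding chain switches to Venue→Cake = 7+12 = 19; finish 19 days.
Change in finish: 19 − 20 = -1 days.

-1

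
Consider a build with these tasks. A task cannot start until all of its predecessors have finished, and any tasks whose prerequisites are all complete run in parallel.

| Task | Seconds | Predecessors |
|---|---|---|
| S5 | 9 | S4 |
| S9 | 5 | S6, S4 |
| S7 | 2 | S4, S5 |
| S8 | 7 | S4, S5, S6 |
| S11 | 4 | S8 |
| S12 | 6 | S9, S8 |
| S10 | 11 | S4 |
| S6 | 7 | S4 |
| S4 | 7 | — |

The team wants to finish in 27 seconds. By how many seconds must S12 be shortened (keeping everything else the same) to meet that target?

Current finish: 29 seconds; target: 27.
S12 is on every critical path, so each second cut from S12 cuts the finish by one (this holds down to a finish of 27).
Need 29 − 27 = 2 seconds off S12 → S12 becomes 4 seconds, finish becomes 27.

2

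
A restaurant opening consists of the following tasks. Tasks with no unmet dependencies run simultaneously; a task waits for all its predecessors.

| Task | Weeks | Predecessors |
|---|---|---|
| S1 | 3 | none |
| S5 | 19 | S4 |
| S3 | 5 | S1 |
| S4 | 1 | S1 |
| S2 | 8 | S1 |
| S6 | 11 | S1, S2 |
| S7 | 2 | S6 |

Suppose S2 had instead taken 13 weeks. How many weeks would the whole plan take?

29

The binding path is S1→S2→S6→S7 = 3+8+11+2 = 24; finish at 24 weeks.
S2 lies on that path, so at 13 weeks the path becomes 29 weeks.
That remains the longest chain; total 29 weeks.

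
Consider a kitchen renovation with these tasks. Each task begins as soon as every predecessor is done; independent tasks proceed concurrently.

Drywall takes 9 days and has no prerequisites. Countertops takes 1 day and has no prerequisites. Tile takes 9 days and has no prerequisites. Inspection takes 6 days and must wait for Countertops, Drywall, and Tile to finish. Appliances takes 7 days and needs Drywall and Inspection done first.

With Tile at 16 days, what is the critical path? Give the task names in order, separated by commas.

The binding path is Tile→Inspection→Appliances = 9+6+7 = 22; finish at 22 days.
Tile lies on that path, so at 16 days the path becomes 29 days.
No other chain overtakes it, so the finish is 29 days.

Tile, Inspection, Appliances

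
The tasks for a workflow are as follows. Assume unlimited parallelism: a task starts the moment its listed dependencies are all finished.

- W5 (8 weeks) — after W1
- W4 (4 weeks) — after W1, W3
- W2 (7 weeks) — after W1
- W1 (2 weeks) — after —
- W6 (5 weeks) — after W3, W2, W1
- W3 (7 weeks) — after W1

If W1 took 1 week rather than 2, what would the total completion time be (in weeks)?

13

Critical path before the change: W1→W2→W6 = 2+7+5 = 14 giving 14 weeks.
W1 lies on that path, so at 1 week the path becomes 13 weeks.
No other chain overtakes it, so the finish is 13 weeks.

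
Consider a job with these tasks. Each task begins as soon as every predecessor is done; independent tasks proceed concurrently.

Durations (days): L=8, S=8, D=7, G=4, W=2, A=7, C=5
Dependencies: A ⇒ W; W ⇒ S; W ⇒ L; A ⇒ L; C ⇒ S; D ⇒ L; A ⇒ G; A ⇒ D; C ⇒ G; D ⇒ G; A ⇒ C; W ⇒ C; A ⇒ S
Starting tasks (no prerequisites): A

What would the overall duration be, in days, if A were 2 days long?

17

Actual critical path: A→W→C→S = 7+2+5+8 = 22 ⇒ 22 days.
A lies on that path, so at 2 days the path becomes 17 days.
That remains the longest chain; total 17 days.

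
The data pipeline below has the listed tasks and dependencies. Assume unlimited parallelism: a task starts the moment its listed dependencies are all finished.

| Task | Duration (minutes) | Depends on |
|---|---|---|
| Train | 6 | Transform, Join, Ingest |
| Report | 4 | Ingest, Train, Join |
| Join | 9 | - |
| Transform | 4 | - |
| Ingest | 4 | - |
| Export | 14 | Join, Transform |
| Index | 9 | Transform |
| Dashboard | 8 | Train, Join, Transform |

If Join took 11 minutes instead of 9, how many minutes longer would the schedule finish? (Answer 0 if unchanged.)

Critical path before the change: Join→Train→Dashboard = 9+6+8 = 23 giving 23 minutes.
Join lies on that path, so at 11 minutes the path becomes 25 minutes.
The critical path is still Join→Train→Dashboard; finish is now 25 minutes.
Change in finish: 25 − 23 = +2 minutes.

2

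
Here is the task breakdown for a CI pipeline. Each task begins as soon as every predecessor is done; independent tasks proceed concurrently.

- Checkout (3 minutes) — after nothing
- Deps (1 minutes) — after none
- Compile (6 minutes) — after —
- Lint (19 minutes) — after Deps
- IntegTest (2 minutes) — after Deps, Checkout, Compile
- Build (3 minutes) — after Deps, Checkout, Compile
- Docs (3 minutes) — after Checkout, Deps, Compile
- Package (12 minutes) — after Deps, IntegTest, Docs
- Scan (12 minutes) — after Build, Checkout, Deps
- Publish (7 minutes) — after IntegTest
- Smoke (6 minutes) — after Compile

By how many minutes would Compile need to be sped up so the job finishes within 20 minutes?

1

Current finish: 21 minutes; target: 20.
Compile is on every critical path, so each minute cut from Compile cuts the finish by one (this holds down to a finish of 20).
Need 21 − 20 = 1 minute off Compile → Compile becomes 5 minutes, finish becomes 20.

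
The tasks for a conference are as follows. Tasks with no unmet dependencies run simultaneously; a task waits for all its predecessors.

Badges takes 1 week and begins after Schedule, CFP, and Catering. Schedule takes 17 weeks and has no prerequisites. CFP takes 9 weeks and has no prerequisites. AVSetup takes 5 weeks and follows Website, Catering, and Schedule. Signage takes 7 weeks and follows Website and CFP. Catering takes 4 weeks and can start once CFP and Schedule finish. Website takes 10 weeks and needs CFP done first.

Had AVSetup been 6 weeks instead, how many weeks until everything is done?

As given, the longest chain is Schedule→Catering→AVSetup = 17+4+5 = 26, so the finish is 26 weeks.
Since AVSetup is critical, the +1 change carries straight to that chain (now 27 weeks).
No other chain overtakes it, so the finish is 27 weeks.

27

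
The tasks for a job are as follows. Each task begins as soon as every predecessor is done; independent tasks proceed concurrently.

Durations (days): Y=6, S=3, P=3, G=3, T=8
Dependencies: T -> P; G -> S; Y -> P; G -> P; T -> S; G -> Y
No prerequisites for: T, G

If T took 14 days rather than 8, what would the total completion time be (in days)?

Critical path before the change: G→Y→P = 3+6+3 = 12 giving 12 days.
T has 1 day of float (longest path through it is 11).
The binding chain switches to T→S = 14+3 = 17; finish 17 days.

17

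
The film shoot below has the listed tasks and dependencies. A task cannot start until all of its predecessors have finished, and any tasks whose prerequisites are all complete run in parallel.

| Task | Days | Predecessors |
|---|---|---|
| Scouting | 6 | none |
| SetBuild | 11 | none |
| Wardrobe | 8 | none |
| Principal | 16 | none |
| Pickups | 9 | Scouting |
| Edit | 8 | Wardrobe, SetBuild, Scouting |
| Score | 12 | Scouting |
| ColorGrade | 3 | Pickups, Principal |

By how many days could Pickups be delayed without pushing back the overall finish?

1

The longest chain is SetBuild→Edit = 11+8 = 19; overall finish 19 days.
The longest chain containing Pickups totals 18 days.
Float = 19 − 18 = 1.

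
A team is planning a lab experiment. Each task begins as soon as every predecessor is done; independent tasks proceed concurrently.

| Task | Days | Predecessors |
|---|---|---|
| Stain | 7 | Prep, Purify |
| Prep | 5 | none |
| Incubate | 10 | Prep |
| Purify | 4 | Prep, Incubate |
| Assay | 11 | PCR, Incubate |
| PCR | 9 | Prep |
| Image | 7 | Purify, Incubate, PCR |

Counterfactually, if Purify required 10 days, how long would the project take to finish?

32

Actual critical path: Prep→Incubate→Purify→Image = 5+10+4+7 = 26 ⇒ 26 days.
Purify is on the critical path; changing it to 10 makes that path 32 days.
The critical path is still Prep→Incubate→Purify→Image; finish is now 32 days.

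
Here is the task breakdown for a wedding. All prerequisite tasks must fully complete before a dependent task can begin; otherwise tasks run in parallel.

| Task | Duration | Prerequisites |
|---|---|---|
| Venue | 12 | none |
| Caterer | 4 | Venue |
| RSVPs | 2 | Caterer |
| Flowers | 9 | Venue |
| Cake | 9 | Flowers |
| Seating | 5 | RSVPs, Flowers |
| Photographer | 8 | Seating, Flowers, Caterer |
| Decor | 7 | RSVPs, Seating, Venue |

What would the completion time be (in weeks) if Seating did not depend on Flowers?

31

With the dependency in place, Venue→Flowers→Seating→Photographer = 12+9+5+8 = 34 sets the finish at 34 weeks.
Without Flowers→Seating, Seating's earliest start moves from 21 to 18.
After: Venue→Caterer→RSVPs→Seating→Photographer = 12+4+2+5+8 = 31 → 31 weeks.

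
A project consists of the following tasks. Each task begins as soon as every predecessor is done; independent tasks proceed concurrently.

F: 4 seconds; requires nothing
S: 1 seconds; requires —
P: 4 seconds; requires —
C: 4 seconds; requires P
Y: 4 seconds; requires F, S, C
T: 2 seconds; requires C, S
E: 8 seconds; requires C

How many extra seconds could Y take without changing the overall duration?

P→C→E = 4+4+8 = 16 sets the makespan at 16 seconds.
Longest path through Y: 12 seconds (earliest finish 12, latest finish 16).
Float = 16 − 12 = 4.

4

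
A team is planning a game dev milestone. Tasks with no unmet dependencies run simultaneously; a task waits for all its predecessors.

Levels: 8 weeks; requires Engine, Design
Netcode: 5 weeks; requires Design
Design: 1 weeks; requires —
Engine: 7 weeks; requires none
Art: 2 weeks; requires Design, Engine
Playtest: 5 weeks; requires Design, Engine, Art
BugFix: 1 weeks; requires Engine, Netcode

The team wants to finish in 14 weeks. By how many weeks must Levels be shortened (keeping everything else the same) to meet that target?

1

Current finish: 15 weeks; target: 14.
Levels is on every critical path, so each week cut from Levels cuts the finish by one (this holds down to a finish of 14).
Need 15 − 14 = 1 week off Levels → Levels becomes 7 weeks, finish becomes 14.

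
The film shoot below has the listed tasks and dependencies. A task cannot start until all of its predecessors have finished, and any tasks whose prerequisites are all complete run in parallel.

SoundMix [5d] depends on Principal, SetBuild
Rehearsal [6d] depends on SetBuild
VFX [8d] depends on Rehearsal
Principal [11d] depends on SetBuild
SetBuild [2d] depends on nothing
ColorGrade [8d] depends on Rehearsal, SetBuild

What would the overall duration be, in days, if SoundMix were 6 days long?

19

Baseline: SetBuild→Principal→SoundMix = 2+11+5 = 18 → 18 days.
Since SoundMix is critical, the +1 change carries straight to that chain (now 19 days).
The critical path is still SetBuild→Principal→SoundMix; finish is now 19 days.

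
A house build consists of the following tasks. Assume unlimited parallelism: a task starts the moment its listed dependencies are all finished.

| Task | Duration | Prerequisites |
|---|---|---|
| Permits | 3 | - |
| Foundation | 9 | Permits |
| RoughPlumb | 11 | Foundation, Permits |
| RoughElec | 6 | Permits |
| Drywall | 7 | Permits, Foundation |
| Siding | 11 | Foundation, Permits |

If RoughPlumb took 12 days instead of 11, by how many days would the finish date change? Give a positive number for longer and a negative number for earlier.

1

The binding path is Permits→Foundation→RoughPlumb = 3+9+11 = 23; finish at 23 days.
Since RoughPlumb is critical, the +1 change carries straight to that chain (now 24 days).
The critical path is still Permits→Foundation→RoughPlumb; finish is now 24 days.
Change in finish: 24 − 23 = +1 days.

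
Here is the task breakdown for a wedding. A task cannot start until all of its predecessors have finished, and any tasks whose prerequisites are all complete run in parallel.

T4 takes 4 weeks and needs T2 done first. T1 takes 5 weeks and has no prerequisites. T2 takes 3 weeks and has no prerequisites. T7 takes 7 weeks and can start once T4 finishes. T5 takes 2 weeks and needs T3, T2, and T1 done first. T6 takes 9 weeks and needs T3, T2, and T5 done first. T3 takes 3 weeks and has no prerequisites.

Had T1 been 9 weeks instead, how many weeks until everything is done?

20

Actual critical path: T1→T5→T6 = 5+2+9 = 16 ⇒ 16 weeks.
T1 is on the critical path; changing it to 9 makes that path 20 weeks.
The critical path is still T1→T5→T6; finish is now 20 weeks.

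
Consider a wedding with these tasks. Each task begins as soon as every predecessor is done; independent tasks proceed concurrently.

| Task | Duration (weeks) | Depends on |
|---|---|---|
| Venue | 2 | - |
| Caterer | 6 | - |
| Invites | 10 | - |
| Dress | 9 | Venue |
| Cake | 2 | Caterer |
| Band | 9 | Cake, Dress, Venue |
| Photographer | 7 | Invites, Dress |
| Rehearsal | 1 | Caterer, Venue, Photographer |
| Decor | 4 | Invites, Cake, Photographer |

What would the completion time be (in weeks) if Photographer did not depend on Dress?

With the dependency in place, Venue→Dress→Photographer→Decor = 2+9+7+4 = 22 sets the finish at 22 weeks.
Without Dress→Photographer, Photographer's earliest start moves from 11 to 10.
After: Invites→Photographer→Decor = 10+7+4 = 21 → 21 weeks.

21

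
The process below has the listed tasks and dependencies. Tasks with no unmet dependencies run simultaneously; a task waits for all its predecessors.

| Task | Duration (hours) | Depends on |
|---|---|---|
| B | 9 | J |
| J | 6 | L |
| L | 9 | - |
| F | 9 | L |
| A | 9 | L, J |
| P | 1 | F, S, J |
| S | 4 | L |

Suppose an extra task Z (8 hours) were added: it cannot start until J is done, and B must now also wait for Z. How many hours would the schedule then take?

32

Originally the schedule takes 24 hours.
With Z inserted, B now waits for max(J, Z).
New critical path: L→J→Z→B = 9+6+8+9 = 32 ⇒ 32 hours.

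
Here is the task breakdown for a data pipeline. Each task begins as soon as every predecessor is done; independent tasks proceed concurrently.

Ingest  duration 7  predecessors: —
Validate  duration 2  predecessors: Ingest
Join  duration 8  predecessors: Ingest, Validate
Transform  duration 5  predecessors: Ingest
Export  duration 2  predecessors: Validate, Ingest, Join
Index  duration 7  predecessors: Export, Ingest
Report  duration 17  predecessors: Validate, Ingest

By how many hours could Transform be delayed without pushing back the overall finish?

Critical path: Ingest→Validate→Join→Export→Index = 7+2+8+2+7 = 26, so the finish is 26 hours.
Transform finishes as early as 12 and must finish by 26.
Float = 26 − 12 = 14.

14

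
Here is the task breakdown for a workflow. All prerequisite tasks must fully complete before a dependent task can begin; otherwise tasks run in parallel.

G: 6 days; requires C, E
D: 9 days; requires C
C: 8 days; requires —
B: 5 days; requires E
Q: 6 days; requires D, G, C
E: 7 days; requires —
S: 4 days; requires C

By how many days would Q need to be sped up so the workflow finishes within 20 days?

3

Current finish: 23 days; target: 20.
Q is on every critical path, so each day cut from Q cuts the finish by one (this holds down to a finish of 18).
Need 23 − 20 = 3 days off Q → Q becomes 3 days, finish becomes 20.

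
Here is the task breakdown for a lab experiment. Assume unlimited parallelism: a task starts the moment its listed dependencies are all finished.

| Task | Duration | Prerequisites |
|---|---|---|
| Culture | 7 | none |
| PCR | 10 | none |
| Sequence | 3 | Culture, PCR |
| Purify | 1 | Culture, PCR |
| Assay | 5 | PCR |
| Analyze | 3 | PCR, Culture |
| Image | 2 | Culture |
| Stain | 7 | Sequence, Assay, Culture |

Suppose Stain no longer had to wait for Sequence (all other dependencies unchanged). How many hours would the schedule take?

Original critical path: PCR→Assay→Stain = 10+5+7 = 22 ⇒ 22 hours.
Dropping Sequence→Stain doesn't change Stain's earliest start (15); another predecessor still binds.
New critical path: PCR→Assay→Stain = 10+5+7 = 22 ⇒ 22 hours.

22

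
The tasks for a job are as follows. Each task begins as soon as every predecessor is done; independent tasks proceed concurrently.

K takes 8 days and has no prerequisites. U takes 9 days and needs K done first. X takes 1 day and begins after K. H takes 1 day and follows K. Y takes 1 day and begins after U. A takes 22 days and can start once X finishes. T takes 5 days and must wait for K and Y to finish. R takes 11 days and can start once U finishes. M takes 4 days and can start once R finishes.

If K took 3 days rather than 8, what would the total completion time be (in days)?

The binding path is K→U→R→M = 8+9+11+4 = 32; finish at 32 days.
K is on the critical path; changing it to 3 makes that path 27 days.
That remains the longest chain; total 27 days.

27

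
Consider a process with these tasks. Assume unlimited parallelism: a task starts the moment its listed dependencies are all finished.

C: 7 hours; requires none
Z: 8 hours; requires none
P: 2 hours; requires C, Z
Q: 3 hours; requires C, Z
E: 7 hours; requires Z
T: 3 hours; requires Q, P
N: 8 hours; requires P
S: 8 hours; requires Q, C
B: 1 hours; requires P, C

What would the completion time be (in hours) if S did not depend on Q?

With the dependency in place, Z→Q→S = 8+3+8 = 19 sets the finish at 19 hours.
Without Q→S, S's earliest start moves from 11 to 7.
The longest chain is now Z→P→N = 8+2+8 = 18, so the project takes 18 hours.

18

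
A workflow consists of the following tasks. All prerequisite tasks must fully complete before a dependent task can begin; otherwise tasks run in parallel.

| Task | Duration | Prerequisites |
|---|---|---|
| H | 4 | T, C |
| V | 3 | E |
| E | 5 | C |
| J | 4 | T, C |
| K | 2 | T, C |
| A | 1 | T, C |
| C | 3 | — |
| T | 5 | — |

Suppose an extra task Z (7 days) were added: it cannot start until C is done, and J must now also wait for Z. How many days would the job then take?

14

Originally the job takes 11 days.
With Z inserted, J now waits for max(T, C, Z).
New critical path: C→Z→J = 3+7+4 = 14 ⇒ 14 days.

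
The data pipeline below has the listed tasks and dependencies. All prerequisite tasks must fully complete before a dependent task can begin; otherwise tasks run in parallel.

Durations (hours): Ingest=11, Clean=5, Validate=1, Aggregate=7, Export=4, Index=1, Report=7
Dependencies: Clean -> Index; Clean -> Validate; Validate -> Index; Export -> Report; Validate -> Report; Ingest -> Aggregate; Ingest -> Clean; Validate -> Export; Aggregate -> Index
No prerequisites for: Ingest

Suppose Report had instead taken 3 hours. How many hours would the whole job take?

The binding path is Ingest→Clean→Validate→Export→Report = 11+5+1+4+7 = 28; finish at 28 hours.
Report lies on that path, so at 3 hours the path becomes 24 hours.
No other chain overtakes it, so the finish is 24 hours.

24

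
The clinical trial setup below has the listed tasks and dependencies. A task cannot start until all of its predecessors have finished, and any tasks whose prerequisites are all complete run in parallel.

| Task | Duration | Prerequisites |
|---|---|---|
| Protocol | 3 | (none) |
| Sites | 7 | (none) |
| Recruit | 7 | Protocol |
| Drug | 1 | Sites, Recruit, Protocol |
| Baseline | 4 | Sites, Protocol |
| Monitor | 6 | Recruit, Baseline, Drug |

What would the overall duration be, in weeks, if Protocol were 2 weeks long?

17

Baseline: Protocol→Recruit→Drug→Monitor = 3+7+1+6 = 17 → 17 weeks.
Since Protocol is critical, the -1 change carries straight to that chain (now 16 weeks).
New critical path: Sites→Baseline→Monitor = 7+4+6 = 17 ⇒ 17 weeks.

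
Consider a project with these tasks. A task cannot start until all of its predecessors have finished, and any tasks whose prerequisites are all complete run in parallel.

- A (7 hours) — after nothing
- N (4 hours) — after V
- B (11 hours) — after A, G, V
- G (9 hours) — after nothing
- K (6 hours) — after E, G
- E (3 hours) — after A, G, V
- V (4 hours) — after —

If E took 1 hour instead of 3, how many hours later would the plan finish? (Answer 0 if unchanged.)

0

The binding path is G→B = 9+11 = 20; finish at 20 hours.
The longest path through E is only 18 hours, so E has float 2.
That remains the longest chain; total 20 hours.
Change in finish: 20 − 20 = +0 hours.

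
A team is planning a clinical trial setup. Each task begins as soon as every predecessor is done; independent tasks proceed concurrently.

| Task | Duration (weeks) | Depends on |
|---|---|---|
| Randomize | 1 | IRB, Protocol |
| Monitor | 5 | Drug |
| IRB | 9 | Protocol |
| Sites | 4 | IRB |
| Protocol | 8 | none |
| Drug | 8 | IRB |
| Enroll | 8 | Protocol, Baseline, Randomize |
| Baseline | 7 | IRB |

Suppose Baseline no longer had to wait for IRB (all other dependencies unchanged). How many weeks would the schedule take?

30

With the dependency in place, Protocol→IRB→Baseline→Enroll = 8+9+7+8 = 32 sets the finish at 32 weeks.
Without IRB→Baseline, Baseline's earliest start moves from 17 to 0.
New critical path: Protocol→IRB→Drug→Monitor = 8+9+8+5 = 30 ⇒ 30 weeks.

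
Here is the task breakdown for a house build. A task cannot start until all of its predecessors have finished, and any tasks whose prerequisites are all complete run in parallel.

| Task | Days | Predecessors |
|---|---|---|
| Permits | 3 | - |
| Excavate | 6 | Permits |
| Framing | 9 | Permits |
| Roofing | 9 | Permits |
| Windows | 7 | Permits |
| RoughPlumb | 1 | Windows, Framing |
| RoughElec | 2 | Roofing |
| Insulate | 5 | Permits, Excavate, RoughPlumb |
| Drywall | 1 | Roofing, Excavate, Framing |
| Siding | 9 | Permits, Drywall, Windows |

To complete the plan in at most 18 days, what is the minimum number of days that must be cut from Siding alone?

Current finish: 22 days; target: 18.
Siding is on every critical path, so each day cut from Siding cuts the finish by one (this holds down to a finish of 18).
Need 22 − 18 = 4 days off Siding → Siding becomes 5 days, finish becomes 18.

4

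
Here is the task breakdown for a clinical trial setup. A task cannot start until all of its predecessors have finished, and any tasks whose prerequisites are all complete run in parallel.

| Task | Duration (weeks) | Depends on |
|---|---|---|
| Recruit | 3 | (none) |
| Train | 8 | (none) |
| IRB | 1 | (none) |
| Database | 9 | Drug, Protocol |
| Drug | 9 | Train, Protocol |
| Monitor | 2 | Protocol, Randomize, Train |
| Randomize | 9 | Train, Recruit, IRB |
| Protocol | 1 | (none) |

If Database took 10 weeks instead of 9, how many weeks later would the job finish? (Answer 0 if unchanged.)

Baseline: Train→Drug→Database = 8+9+9 = 26 → 26 weeks.
Database is on the critical path; changing it to 10 makes that path 27 weeks.
No other chain overtakes it, so the finish is 27 weeks.
Change in finish: 27 − 26 = +1 weeks.

1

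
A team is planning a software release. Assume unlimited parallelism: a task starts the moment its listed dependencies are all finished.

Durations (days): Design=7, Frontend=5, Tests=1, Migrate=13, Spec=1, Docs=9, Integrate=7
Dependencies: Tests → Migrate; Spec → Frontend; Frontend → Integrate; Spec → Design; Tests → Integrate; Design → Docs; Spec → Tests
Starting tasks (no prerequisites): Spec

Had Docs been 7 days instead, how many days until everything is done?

As given, the longest chain is Spec→Design→Docs = 1+7+9 = 17, so the finish is 17 days.
Docs is on the critical path; changing it to 7 makes that path 15 days.
No other chain overtakes it, so the finish is 15 days.

15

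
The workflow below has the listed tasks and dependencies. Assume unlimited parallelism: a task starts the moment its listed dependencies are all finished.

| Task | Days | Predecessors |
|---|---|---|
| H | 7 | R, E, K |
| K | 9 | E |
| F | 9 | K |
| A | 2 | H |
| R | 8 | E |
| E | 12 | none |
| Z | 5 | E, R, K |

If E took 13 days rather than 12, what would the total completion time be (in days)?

As given, the longest chain is E→K→H→A = 12+9+7+2 = 30, so the finish is 30 days.
E lies on that path, so at 13 days the path becomes 31 days.
The critical path is still E→K→H→A; finish is now 31 days.

31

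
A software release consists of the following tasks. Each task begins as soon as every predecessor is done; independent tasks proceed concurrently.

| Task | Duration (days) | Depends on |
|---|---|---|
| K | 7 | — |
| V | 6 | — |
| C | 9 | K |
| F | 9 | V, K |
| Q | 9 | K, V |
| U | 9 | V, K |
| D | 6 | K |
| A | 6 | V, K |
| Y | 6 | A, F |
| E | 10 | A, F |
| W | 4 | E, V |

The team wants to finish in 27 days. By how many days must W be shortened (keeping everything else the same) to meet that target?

3

Current finish: 30 days; target: 27.
W is on every critical path, so each day cut from W cuts the finish by one (this holds down to a finish of 27).
Need 30 − 27 = 3 days off W → W becomes 1 day, finish becomes 27.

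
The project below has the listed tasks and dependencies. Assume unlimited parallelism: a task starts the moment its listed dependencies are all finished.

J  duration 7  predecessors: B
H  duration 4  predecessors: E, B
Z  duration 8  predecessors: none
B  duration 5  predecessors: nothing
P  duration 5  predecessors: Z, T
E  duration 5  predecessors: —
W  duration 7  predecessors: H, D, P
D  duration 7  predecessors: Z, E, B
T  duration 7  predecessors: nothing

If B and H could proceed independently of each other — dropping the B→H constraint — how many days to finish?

22

With the dependency in place, Z→D→W = 8+7+7 = 22 sets the finish at 22 days.
Dropping B→H doesn't change H's earliest start (5); another predecessor still binds.
The longest chain is now Z→D→W = 8+7+7 = 22, so the project takes 22 days.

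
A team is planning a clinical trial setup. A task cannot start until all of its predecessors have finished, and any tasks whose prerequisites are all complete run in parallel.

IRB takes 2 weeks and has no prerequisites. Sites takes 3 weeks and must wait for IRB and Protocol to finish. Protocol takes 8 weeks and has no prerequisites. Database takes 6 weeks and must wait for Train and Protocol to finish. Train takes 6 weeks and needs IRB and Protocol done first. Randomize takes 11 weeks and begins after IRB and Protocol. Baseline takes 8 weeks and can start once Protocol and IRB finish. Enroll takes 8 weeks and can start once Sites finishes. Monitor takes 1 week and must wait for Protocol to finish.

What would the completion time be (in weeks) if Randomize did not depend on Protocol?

Before: longest chain Protocol→Train→Database = 8+6+6 = 20, finish 20.
Without Protocol→Randomize, Randomize's earliest start moves from 8 to 2.
After: Protocol→Train→Database = 8+6+6 = 20 → 20 weeks.

20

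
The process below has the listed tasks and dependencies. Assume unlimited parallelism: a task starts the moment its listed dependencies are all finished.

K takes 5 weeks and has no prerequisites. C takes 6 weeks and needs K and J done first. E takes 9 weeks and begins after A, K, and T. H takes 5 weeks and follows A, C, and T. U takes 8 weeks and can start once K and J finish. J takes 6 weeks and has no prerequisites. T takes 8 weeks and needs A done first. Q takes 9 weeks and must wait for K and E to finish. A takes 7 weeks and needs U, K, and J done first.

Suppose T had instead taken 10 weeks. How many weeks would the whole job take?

Critical path before the change: J→U→A→T→E→Q = 6+8+7+8+9+9 = 47 giving 47 weeks.
T lies on that path, so at 10 weeks the path becomes 49 weeks.
That remains the longest chain; total 49 weeks.

49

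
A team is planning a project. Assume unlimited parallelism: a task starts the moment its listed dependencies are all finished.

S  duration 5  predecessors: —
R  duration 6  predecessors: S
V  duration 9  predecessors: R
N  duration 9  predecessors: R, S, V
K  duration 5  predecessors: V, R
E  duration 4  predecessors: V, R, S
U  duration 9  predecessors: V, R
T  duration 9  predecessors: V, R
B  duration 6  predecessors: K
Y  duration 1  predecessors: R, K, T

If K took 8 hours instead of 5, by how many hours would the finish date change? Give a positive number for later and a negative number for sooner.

As given, the longest chain is S→R→V→K→B = 5+6+9+5+6 = 31, so the finish is 31 hours.
K lies on that path, so at 8 hours the path becomes 34 hours.
That remains the longest chain; total 34 hours.
Change in finish: 34 − 31 = +3 hours.

3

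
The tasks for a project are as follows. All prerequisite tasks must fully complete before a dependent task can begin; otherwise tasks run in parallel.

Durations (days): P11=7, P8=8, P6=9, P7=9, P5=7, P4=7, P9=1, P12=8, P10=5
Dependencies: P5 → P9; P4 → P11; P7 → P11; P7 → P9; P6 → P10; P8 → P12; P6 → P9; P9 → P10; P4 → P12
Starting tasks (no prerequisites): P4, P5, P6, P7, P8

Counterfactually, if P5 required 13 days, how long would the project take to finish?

19

The binding path is P7→P11 = 9+7 = 16; finish at 16 days.
The longest path through P5 is only 13 days, so P5 has float 3.
New critical path: P5→P9→P10 = 13+1+5 = 19 ⇒ 19 days.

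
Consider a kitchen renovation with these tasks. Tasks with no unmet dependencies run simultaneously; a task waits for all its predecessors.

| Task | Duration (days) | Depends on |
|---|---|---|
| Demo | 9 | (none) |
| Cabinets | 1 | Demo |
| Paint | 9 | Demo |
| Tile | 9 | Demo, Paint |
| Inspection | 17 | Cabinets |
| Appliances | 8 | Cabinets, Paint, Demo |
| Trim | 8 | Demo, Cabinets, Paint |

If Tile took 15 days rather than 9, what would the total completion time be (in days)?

The binding path is Demo→Paint→Tile = 9+9+9 = 27; finish at 27 days.
Since Tile is critical, the +6 change carries straight to that chain (now 33 days).
No other chain overtakes it, so the finish is 33 days.

33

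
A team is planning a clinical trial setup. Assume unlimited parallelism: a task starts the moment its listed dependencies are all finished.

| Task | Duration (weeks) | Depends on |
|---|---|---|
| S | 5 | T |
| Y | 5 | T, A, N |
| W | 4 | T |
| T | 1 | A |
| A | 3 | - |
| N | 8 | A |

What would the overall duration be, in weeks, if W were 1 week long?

16

The binding path is A→N→Y = 3+8+5 = 16; finish at 16 weeks.
The longest path through W is only 8 weeks, so W has float 8.
The critical path is still A→N→Y; finish is now 16 weeks.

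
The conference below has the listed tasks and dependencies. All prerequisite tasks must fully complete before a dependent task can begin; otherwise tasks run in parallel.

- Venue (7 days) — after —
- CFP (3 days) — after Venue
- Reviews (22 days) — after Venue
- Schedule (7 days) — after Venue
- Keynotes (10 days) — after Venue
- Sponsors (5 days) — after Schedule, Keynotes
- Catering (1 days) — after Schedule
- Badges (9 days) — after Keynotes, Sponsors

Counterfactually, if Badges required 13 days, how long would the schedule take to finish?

As given, the longest chain is Venue→Keynotes→Sponsors→Badges = 7+10+5+9 = 31, so the finish is 31 days.
Badges is on the critical path; changing it to 13 makes that path 35 days.
The critical path is still Venue→Keynotes→Sponsors→Badges; finish is now 35 days.

35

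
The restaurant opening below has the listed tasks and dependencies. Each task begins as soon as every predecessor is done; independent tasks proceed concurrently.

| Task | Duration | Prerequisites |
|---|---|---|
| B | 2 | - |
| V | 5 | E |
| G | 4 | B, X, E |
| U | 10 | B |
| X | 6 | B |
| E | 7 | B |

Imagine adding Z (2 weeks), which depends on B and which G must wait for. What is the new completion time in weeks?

Originally the schedule takes 14 weeks.
With Z inserted, G now waits for max(B, X, E, Z).
New critical path: B→E→V = 2+7+5 = 14 ⇒ 14 weeks.

14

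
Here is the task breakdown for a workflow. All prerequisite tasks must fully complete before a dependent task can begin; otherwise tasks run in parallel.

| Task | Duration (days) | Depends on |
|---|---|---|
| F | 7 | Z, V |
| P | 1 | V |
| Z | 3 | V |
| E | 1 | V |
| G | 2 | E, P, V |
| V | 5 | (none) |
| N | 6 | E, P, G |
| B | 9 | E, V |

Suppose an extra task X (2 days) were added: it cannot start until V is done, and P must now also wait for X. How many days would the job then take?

16

Originally the job takes 15 days.
With X inserted, P now waits for max(V, X).
New critical path: V→X→P→G→N = 5+2+1+2+6 = 16 ⇒ 16 days.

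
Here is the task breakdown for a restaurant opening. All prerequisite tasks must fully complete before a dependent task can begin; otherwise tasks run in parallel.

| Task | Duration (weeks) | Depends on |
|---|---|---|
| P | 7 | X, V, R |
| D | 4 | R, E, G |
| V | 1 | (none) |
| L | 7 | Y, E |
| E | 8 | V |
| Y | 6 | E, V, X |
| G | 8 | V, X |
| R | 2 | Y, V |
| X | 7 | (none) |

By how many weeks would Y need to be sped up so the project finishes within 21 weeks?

3

Current finish: 24 weeks; target: 21.
Y is on every critical path, so each week cut from Y cuts the finish by one (this holds down to a finish of 19).
Need 24 − 21 = 3 weeks off Y → Y becomes 3 weeks, finish becomes 21.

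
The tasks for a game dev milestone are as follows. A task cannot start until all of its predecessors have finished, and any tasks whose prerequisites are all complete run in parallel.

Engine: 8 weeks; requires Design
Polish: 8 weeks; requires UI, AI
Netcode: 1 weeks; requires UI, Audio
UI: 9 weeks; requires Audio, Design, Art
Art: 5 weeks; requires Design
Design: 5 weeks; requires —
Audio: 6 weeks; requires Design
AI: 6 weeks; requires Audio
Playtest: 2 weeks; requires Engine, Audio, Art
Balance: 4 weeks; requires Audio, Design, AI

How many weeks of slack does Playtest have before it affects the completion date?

13

The longest chain is Design→Audio→UI→Polish = 5+6+9+8 = 28; overall finish 28 weeks.
The longest chain containing Playtest totals 15 weeks.
So Playtest can slip 28 − 15 = 13 weeks.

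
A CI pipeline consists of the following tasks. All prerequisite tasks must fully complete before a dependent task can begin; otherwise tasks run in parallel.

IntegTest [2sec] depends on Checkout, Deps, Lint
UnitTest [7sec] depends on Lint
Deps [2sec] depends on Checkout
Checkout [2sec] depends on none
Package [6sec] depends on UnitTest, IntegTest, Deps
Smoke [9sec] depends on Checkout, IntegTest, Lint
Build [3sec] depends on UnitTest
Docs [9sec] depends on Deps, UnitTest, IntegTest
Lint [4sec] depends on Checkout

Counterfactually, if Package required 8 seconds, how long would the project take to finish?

22

Critical path before the change: Checkout→Lint→UnitTest→Docs = 2+4+7+9 = 22 giving 22 seconds.
Package is off the critical path — its longest chain is 19 seconds, giving 3 of slack.
The critical path is still Checkout→Lint→UnitTest→Docs; finish is now 22 seconds.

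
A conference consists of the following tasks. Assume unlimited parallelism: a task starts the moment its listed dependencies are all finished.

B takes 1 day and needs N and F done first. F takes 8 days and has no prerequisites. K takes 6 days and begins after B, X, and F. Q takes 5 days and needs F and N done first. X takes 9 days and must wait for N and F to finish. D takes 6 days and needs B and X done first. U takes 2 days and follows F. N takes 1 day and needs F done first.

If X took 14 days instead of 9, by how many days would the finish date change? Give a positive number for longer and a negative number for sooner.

Baseline: F→N→X→K = 8+1+9+6 = 24 → 24 days.
Since X is critical, the +5 change carries straight to that chain (now 29 days).
That remains the longest chain; total 29 days.
Change in finish: 29 − 24 = +5 days.

5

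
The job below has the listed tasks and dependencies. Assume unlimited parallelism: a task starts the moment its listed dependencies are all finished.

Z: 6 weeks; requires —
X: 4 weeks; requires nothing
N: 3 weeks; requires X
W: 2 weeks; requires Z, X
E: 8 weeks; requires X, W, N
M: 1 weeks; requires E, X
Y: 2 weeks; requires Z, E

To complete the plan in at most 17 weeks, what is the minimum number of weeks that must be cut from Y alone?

1

Current finish: 18 weeks; target: 17.
Y is on every critical path, so each week cut from Y cuts the finish by one (this holds down to a finish of 17).
Need 18 − 17 = 1 week off Y → Y becomes 1 week, finish becomes 17.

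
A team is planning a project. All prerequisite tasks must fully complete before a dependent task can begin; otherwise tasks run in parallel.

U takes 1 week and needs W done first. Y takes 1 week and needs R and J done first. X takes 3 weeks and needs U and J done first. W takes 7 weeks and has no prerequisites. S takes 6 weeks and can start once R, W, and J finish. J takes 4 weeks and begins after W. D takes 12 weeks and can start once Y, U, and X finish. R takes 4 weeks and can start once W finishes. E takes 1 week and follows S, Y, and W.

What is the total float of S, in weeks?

8

Critical path: W→J→X→D = 7+4+3+12 = 26, so the finish is 26 weeks.
Longest path through S: 18 weeks (earliest finish 17, latest finish 25).
Slack of S = 19 − 11 = 8 weeks.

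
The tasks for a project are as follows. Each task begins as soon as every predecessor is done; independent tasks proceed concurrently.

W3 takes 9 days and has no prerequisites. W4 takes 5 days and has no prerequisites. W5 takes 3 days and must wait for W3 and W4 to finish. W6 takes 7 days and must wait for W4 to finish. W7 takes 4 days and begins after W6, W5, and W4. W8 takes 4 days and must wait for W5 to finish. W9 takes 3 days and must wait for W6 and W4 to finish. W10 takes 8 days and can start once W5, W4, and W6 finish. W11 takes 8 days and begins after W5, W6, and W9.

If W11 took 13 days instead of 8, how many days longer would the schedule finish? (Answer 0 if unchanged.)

5

The binding path is W4→W6→W9→W11 = 5+7+3+8 = 23; finish at 23 days.
W11 lies on that path, so at 13 days the path becomes 28 days.
That remains the longest chain; total 28 days.
Change in finish: 28 − 23 = +5 days.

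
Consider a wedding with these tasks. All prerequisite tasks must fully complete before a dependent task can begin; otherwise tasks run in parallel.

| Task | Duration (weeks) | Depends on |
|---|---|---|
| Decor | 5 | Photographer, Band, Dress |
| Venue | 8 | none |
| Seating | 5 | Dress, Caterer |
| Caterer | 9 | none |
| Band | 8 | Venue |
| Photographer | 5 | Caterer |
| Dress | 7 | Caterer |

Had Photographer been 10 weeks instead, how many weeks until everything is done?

24

The binding path is Venue→Band→Decor = 8+8+5 = 21; finish at 21 weeks.
Photographer is off the critical path — its longest chain is 19 weeks, giving 2 of slack.
The binding chain switches to Caterer→Photographer→Decor = 9+10+5 = 24; finish 24 weeks.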